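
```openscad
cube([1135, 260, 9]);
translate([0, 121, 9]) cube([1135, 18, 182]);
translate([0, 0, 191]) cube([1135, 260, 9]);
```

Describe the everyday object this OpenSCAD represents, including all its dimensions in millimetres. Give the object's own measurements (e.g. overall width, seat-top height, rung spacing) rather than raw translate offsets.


An I-beam lying along x, 1135 mm long. Overall section height 200 mm. Two flanges 260 mm wide (y) and 9 mm thick, one on the floor and one at the top; a web 18 mm thick runs between them, centred on the flange width.


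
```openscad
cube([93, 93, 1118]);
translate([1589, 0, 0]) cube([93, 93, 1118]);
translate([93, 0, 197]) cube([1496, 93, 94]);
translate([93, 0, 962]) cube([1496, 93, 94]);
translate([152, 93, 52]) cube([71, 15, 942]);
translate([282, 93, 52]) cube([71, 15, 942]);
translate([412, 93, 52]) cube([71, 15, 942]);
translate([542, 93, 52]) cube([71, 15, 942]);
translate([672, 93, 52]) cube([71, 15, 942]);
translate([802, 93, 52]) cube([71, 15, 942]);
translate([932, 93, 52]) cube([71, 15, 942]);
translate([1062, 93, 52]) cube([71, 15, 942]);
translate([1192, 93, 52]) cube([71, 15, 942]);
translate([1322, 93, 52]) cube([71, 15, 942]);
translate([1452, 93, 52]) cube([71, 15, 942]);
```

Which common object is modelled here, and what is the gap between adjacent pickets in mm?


A fence section. The picket gap is 59 mm.

Two posts, two rails, 11 pickets — a fence section. Span 1496 mm holds 11 pickets of 71 mm with 12 equal gaps: ⌊(1496 − 11·71) / 12⌋ = 59 mm.


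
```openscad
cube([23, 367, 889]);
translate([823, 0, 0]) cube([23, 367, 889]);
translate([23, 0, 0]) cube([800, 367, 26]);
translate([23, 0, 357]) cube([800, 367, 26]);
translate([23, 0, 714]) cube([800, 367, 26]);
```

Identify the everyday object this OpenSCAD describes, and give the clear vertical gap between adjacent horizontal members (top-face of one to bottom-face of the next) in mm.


A bookshelf. The clear shelf gap is 331 mm.

Two tall side panels with 3 horizontal boards between them — a bookshelf. The first two shelf undersides are at z = 0 and z = 357; with shelf thickness 26, the clear gap is 357 − 0 − 26 = 331 mm.


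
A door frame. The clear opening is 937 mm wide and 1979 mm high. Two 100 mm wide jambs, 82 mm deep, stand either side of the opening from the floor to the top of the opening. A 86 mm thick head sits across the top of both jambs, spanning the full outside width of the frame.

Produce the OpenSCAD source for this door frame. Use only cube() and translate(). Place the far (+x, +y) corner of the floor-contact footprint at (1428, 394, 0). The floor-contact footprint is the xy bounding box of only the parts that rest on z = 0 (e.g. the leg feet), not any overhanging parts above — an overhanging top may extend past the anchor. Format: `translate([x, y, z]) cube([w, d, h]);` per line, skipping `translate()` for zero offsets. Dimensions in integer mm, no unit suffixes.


translate([291, 312, 0]) cube([100, 82, 1979]);
translate([1328, 312, 0]) cube([100, 82, 1979]);
translate([291, 312, 1979]) cube([1137, 82, 86]);


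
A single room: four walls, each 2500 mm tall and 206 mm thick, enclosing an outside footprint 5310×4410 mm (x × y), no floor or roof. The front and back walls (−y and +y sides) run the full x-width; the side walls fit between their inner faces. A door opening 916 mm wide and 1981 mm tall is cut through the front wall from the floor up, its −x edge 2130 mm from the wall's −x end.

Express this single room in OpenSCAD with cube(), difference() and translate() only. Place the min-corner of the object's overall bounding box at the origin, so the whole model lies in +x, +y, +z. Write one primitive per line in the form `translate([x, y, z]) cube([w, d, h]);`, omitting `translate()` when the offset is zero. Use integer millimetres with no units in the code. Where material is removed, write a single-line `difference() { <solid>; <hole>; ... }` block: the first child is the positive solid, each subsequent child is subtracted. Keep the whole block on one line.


difference() { cube([5310, 206, 2500]); translate([2130, 0, 0]) cube([916, 206, 1981]); }
translate([0, 4204, 0]) cube([5310, 206, 2500]);
translate([0, 206, 0]) cube([206, 3998, 2500]);
translate([5104, 206, 0]) cube([206, 3998, 2500]);


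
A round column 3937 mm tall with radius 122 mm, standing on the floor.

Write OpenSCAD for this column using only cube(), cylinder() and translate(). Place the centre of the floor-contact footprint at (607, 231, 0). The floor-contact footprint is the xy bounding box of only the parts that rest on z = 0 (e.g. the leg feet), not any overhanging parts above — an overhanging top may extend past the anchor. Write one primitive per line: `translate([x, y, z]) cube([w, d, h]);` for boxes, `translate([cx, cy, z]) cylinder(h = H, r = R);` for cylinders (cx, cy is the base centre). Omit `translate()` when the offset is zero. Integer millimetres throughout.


translate([607, 231, 0]) cylinder(h = 3937, r = 122);


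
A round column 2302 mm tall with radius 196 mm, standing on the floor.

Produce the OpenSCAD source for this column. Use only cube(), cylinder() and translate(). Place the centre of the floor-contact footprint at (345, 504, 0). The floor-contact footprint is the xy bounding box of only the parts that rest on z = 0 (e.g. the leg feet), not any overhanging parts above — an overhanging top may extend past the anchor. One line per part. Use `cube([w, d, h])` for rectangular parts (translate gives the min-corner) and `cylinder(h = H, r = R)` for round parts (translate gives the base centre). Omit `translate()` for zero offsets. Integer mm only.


translate([345, 504, 0]) cylinder(h = 2302, r = 196);


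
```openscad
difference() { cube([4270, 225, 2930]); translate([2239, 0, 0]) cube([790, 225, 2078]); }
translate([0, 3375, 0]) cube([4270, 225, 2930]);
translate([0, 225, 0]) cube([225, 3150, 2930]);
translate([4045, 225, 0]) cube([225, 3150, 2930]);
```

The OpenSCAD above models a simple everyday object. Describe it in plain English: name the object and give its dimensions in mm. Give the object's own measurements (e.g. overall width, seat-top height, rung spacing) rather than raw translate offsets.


A single room: four walls, each 2930 mm tall and 225 mm thick, enclosing an outside footprint 4270×3600 mm (x × y), no floor or roof. The front and back walls (−y and +y sides) run the full x-width; the side walls fit between their inner faces. A door opening 790 mm wide and 2078 mm tall is cut through the front wall from the floor up, its −x edge 2239 mm from the wall's −x end.


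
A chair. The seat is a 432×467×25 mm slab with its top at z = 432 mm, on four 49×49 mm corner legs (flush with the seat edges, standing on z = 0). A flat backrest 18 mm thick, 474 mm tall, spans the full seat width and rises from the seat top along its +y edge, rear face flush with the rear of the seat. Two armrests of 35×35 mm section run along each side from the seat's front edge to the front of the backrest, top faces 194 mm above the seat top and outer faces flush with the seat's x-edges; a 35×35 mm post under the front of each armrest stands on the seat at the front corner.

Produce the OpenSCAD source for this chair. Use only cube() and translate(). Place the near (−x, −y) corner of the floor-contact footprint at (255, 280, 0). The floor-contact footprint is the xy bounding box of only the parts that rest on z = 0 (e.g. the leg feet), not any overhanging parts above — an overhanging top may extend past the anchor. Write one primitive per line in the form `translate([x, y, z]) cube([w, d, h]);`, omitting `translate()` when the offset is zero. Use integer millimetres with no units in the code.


translate([255, 280, 407]) cube([432, 467, 25]);
translate([255, 280, 0]) cube([49, 49, 407]);
translate([638, 280, 0]) cube([49, 49, 407]);
translate([255, 698, 0]) cube([49, 49, 407]);
translate([638, 698, 0]) cube([49, 49, 407]);
translate([255, 729, 432]) cube([432, 18, 474]);
translate([255, 280, 591]) cube([35, 449, 35]);
translate([652, 280, 591]) cube([35, 449, 35]);
translate([255, 280, 432]) cube([35, 35, 159]);
translate([652, 280, 432]) cube([35, 35, 159]);


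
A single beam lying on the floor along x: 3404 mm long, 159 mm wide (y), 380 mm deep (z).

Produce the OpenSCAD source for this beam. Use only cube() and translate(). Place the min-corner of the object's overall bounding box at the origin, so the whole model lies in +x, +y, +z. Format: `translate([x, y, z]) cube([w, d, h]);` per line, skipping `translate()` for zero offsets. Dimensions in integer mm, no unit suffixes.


cube([3404, 159, 380]);


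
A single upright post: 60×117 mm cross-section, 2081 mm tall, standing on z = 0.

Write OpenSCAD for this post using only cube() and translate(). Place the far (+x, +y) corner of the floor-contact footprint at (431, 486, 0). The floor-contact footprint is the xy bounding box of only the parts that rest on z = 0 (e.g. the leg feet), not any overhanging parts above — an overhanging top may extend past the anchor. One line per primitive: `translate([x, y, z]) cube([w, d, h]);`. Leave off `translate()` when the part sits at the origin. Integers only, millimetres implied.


translate([371, 369, 0]) cube([60, 117, 2081]);


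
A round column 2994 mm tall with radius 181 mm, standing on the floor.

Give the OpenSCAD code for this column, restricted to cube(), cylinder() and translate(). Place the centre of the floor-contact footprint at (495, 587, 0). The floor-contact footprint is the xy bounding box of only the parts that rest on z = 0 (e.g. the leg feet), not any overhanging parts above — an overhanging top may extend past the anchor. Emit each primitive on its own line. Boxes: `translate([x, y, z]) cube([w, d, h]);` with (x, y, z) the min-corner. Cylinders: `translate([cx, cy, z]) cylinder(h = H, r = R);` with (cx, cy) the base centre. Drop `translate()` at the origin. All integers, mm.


translate([495, 587, 0]) cylinder(h = 2994, r = 181);


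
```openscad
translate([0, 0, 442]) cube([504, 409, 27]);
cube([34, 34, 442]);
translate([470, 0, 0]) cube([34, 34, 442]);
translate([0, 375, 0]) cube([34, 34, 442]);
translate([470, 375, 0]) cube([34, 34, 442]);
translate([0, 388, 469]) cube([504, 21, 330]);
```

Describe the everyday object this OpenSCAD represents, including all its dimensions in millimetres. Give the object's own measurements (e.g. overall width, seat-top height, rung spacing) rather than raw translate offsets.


A chair. The seat is a 504×409×27 mm slab with its top at z = 469 mm, on four 34×34 mm corner legs (flush with the seat edges, standing on z = 0). A flat backrest 21 mm thick, 330 mm tall, spans the full seat width and rises from the seat top along its +y edge, rear face flush with the rear of the seat.


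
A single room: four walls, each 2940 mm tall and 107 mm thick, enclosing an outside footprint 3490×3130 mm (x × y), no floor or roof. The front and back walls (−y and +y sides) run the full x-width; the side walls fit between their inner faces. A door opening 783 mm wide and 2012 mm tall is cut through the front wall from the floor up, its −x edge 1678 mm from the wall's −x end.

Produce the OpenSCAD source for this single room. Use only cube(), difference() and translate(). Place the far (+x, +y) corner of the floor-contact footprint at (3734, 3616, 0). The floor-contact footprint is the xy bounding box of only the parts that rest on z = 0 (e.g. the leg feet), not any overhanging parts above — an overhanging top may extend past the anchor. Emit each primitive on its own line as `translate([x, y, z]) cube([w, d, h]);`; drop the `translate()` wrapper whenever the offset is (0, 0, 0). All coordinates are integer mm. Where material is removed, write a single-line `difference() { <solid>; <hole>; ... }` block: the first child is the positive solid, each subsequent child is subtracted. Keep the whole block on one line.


difference() { translate([244, 486, 0]) cube([3490, 107, 2940]); translate([1922, 486, 0]) cube([783, 107, 2012]); }
translate([244, 3509, 0]) cube([3490, 107, 2940]);
translate([244, 593, 0]) cube([107, 2916, 2940]);
translate([3627, 593, 0]) cube([107, 2916, 2940]);


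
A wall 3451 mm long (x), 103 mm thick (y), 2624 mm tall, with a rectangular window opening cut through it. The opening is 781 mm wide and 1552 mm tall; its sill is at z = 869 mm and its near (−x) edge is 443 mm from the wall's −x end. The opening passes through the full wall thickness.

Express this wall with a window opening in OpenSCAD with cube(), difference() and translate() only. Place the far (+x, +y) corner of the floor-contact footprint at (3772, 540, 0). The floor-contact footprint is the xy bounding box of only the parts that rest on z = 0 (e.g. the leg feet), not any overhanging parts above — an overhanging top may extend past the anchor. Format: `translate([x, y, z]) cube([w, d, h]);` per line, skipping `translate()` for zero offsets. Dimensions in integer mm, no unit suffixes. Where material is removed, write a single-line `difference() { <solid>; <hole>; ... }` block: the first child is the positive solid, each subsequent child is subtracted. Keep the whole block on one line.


difference() { translate([321, 437, 0]) cube([3451, 103, 2624]); translate([764, 437, 869]) cube([781, 103, 1552]); }


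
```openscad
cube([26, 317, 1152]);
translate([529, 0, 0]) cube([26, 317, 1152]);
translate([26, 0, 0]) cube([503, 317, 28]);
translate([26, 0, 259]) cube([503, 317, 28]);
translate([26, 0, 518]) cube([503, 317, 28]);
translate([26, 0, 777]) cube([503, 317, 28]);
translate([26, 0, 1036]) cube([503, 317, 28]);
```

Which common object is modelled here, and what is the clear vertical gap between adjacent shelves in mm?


A bookshelf. The clear shelf gap is 231 mm.

Two tall side panels with 5 horizontal boards between them — a bookshelf. The first two shelf undersides are at z = 0 and z = 259; with shelf thickness 28, the clear gap is 259 − 0 − 28 = 231 mm.


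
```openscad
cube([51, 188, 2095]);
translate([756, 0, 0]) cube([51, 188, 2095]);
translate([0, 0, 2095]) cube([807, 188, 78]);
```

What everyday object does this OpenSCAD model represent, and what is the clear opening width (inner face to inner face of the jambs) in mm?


A door frame. The clear opening width is 705 mm.

Two 2095 mm tall posts with a header on top — a door frame. The left jamb is 51 mm wide at x = 0; the right jamb starts at x = 756. The clear opening is 756 − 51 = 705 mm.


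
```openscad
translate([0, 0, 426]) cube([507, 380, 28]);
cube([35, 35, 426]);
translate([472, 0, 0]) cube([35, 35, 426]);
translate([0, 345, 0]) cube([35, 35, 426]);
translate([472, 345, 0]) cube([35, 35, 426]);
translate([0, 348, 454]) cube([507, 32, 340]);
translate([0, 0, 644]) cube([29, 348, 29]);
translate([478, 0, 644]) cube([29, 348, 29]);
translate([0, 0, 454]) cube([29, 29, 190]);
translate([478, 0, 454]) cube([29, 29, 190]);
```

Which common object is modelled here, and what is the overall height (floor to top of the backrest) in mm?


A chair. The overall height is 794 mm.

A slab on four corner posts with a tall panel at the back — a chair. The seat slab sits at z = 426 with thickness 28, and the 340 mm backrest starts at the seat top, so the overall height is 426 + 28 + 340 = 794 mm.


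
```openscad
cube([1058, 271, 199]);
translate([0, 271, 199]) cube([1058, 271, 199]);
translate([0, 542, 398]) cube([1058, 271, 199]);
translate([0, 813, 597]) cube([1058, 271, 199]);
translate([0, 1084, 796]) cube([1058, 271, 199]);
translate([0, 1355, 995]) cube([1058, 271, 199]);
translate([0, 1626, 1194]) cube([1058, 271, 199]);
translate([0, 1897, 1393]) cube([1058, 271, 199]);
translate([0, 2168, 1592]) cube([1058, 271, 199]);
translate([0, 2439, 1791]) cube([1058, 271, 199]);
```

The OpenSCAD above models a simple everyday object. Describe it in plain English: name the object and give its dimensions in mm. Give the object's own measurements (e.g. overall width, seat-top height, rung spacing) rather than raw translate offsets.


A straight staircase of 10 solid steps. Each step is 1058 mm wide (x), 271 mm deep (y, the going) and 199 mm tall (the rise). The first step rests on the floor; each subsequent step sits one going further in +y and one rise higher in +z, directly behind and above the previous step with no overlap.


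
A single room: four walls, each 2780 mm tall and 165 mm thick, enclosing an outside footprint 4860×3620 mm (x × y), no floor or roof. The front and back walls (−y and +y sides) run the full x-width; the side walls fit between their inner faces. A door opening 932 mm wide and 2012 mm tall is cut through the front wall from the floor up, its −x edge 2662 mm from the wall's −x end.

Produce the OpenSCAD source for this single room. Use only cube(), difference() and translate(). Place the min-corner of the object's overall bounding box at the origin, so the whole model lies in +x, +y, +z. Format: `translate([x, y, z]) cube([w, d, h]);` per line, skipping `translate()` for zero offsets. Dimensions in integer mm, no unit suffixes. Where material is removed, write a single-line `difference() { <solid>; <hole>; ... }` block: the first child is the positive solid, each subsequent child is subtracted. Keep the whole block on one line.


difference() { cube([4860, 165, 2780]); translate([2662, 0, 0]) cube([932, 165, 2012]); }
translate([0, 3455, 0]) cube([4860, 165, 2780]);
translate([0, 165, 0]) cube([165, 3290, 2780]);
translate([4695, 165, 0]) cube([165, 3290, 2780]);


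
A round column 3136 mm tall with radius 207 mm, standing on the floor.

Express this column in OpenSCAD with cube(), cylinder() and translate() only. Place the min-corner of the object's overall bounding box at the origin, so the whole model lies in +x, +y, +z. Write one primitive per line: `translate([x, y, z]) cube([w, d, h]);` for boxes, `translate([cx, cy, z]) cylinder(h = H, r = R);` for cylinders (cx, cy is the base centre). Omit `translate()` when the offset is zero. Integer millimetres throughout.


translate([207, 207, 0]) cylinder(h = 3136, r = 207);


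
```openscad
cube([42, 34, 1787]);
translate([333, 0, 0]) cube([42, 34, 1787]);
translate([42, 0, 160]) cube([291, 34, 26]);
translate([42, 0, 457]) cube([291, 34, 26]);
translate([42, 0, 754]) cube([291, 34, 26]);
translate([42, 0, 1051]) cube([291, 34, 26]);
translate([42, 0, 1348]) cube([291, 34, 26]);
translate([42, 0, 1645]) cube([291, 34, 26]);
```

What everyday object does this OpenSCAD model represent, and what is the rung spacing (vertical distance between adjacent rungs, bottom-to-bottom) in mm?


A ladder. The rung spacing is 297 mm.

Two tall 42×34 posts with 6 short bars between them — a ladder. Adjacent rungs sit at z = 160 and z = 457, so the spacing is 457 − 160 = 297 mm.


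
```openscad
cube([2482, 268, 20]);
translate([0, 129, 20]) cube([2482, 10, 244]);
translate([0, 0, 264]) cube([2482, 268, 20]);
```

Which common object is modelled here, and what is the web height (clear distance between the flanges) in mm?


An I-beam. The web height is 244 mm.

Two wide flanges with a thin centred web — an I-beam. Overall 284 mm minus two 20 mm flanges gives a web of 284 − 2·20 = 244 mm.


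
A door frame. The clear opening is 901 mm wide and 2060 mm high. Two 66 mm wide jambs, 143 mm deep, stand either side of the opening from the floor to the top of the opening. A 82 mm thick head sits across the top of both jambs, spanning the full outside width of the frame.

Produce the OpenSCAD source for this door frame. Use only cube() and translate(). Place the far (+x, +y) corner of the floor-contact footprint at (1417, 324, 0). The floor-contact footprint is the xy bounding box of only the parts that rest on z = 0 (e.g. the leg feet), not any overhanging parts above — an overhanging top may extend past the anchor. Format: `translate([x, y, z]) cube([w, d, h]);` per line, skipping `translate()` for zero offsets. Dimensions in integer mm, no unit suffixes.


translate([384, 181, 0]) cube([66, 143, 2060]);
translate([1351, 181, 0]) cube([66, 143, 2060]);
translate([384, 181, 2060]) cube([1033, 143, 82]);


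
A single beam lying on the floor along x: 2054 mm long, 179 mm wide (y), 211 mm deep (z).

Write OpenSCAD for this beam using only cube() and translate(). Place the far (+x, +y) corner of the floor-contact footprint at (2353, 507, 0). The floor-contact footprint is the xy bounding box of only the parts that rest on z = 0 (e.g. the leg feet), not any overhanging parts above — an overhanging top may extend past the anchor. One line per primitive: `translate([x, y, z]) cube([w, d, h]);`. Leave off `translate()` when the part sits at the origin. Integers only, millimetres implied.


translate([299, 328, 0]) cube([2054, 179, 211]);


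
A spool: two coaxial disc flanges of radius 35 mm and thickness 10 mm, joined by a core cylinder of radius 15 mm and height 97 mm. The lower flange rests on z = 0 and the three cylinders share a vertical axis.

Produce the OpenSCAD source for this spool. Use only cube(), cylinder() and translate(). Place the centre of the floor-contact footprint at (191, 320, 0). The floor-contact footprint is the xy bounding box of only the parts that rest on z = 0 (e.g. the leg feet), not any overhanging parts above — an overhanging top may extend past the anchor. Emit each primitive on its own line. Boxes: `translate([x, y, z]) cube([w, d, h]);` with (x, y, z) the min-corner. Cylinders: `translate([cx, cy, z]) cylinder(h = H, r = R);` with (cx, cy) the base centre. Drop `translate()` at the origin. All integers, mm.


translate([191, 320, 0]) cylinder(h = 10, r = 35);
translate([191, 320, 10]) cylinder(h = 97, r = 15);
translate([191, 320, 107]) cylinder(h = 10, r = 35);


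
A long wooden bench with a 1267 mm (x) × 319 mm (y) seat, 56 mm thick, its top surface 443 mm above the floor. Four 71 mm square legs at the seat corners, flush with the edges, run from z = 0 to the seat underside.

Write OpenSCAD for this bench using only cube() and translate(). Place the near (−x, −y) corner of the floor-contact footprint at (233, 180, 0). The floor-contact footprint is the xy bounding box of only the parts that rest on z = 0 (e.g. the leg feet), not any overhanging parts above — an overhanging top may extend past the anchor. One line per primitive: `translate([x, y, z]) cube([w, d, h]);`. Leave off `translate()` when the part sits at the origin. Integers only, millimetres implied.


translate([233, 180, 387]) cube([1267, 319, 56]);
translate([233, 180, 0]) cube([71, 71, 387]);
translate([233, 428, 0]) cube([71, 71, 387]);
translate([1429, 180, 0]) cube([71, 71, 387]);
translate([1429, 428, 0]) cube([71, 71, 387]);


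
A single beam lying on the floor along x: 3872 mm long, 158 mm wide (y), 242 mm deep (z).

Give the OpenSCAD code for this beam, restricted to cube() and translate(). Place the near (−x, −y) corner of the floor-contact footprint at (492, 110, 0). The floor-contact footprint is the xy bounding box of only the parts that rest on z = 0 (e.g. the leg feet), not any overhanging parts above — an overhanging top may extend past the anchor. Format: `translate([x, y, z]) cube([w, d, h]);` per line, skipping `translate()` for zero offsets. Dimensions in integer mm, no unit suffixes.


translate([492, 110, 0]) cube([3872, 158, 242]);


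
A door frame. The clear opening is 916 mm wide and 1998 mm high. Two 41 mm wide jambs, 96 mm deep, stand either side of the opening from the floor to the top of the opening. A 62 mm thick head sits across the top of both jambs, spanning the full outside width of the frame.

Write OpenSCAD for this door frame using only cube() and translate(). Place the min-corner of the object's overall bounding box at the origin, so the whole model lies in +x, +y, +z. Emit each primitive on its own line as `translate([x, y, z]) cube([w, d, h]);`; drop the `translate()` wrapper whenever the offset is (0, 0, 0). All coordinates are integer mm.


cube([41, 96, 1998]);
translate([957, 0, 0]) cube([41, 96, 1998]);
translate([0, 0, 1998]) cube([998, 96, 62]);


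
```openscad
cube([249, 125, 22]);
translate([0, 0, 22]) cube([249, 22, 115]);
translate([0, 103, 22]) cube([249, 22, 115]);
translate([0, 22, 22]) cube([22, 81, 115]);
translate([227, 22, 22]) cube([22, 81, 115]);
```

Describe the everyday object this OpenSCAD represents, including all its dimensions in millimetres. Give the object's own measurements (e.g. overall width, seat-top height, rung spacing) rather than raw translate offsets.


An open-topped rectangular box: outside dimensions 249×125×137 mm, with a uniform wall and base thickness of 22 mm. The base is a full 249×125 slab on the floor; four walls sit on top of the base. The front and back walls (the −y and +y sides) span the full width; the two side walls fit between them.


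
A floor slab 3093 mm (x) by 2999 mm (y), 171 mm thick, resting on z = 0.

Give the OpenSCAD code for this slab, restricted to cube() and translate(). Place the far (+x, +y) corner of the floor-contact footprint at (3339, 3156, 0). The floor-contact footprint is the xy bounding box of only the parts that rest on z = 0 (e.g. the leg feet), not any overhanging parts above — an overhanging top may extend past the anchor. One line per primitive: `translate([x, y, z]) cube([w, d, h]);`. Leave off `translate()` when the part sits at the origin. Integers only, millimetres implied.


translate([246, 157, 0]) cube([3093, 2999, 171]);


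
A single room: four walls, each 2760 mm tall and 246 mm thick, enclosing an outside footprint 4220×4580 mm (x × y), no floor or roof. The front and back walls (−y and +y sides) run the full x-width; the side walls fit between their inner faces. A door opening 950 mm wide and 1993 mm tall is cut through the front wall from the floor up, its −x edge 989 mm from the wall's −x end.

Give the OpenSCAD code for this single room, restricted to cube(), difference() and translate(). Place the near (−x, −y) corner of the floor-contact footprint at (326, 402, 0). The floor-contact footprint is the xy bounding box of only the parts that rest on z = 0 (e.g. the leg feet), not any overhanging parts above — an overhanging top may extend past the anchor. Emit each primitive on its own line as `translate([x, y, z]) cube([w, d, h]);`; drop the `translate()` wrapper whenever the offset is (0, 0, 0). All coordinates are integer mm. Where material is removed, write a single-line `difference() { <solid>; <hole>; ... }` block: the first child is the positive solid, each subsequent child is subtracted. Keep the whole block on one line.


difference() { translate([326, 402, 0]) cube([4220, 246, 2760]); translate([1315, 402, 0]) cube([950, 246, 1993]); }
translate([326, 4736, 0]) cube([4220, 246, 2760]);
translate([326, 648, 0]) cube([246, 4088, 2760]);
translate([4300, 648, 0]) cube([246, 4088, 2760]);


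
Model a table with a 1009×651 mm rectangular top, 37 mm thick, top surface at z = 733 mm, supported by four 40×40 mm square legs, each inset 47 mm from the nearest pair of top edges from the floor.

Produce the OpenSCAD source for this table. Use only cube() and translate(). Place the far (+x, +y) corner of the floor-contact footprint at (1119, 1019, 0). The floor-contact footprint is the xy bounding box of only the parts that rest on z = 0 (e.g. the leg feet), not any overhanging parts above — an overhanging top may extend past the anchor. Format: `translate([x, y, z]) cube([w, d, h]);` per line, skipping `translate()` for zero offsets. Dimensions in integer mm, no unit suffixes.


translate([157, 415, 696]) cube([1009, 651, 37]);
translate([204, 462, 0]) cube([40, 40, 696]);
translate([1079, 462, 0]) cube([40, 40, 696]);
translate([204, 979, 0]) cube([40, 40, 696]);
translate([1079, 979, 0]) cube([40, 40, 696]);


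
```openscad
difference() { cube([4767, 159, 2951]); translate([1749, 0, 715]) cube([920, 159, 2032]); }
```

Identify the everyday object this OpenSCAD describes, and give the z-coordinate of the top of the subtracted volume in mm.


A wall with a window opening. The window head height is 2747 mm.

A wall with a rectangular opening subtracted — a window. Sill at z = 715, opening 2032 mm tall, so the head is at 715 + 2032 = 2747 mm.


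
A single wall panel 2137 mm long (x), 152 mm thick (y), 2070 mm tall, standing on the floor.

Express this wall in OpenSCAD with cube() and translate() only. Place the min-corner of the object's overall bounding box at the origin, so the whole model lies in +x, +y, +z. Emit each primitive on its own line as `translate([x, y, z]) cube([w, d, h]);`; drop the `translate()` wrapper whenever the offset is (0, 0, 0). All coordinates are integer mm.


cube([2137, 152, 2070]);


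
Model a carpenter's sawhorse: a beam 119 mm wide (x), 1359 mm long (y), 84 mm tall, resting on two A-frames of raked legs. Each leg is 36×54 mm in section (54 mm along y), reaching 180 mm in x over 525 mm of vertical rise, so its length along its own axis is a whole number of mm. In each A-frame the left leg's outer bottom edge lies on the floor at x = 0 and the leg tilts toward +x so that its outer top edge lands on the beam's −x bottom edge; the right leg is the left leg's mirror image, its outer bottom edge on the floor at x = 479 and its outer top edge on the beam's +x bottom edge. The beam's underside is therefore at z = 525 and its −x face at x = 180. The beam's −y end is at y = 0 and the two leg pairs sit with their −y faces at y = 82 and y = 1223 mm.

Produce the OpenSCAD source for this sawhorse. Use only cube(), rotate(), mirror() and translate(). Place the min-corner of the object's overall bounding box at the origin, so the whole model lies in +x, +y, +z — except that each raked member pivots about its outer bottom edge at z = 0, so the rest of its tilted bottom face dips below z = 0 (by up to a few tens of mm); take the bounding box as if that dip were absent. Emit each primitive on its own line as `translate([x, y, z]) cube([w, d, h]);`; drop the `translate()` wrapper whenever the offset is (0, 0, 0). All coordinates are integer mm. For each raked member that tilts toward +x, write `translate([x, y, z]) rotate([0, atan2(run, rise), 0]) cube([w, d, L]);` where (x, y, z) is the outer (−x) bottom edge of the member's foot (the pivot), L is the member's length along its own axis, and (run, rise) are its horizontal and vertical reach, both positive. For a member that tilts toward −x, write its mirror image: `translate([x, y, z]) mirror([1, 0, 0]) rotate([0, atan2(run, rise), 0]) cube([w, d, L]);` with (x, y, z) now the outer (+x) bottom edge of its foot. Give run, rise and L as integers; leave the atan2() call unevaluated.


translate([180, 0, 525]) cube([119, 1359, 84]);
translate([0, 82, 0]) rotate([0, atan2(180, 525), 0]) cube([36, 54, 555]);
translate([479, 82, 0]) mirror([1, 0, 0]) rotate([0, atan2(180, 525), 0]) cube([36, 54, 555]);
translate([0, 1223, 0]) rotate([0, atan2(180, 525), 0]) cube([36, 54, 555]);
translate([479, 1223, 0]) mirror([1, 0, 0]) rotate([0, atan2(180, 525), 0]) cube([36, 54, 555]);


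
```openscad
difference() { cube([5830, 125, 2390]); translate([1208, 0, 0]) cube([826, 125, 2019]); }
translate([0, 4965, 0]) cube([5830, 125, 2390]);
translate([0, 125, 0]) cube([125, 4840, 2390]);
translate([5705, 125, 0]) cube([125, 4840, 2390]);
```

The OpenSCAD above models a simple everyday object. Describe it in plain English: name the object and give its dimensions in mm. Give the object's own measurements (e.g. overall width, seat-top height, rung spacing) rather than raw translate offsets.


A single room: four walls, each 2390 mm tall and 125 mm thick, enclosing an outside footprint 5830×5090 mm (x × y), no floor or roof. The front and back walls (−y and +y sides) run the full x-width; the side walls fit between their inner faces. A door opening 826 mm wide and 2019 mm tall is cut through the front wall from the floor up, its −x edge 1208 mm from the wall's −x end.


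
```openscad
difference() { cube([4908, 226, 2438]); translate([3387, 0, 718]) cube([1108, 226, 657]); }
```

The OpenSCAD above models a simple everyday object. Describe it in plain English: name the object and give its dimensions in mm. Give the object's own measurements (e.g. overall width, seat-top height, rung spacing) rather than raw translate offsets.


A wall 4908 mm long (x), 226 mm thick (y), 2438 mm tall, with a rectangular window opening cut through it. The opening is 1108 mm wide and 657 mm tall; its sill is at z = 718 mm and its near (−x) edge is 3387 mm from the wall's −x end. The opening passes through the full wall thickness.


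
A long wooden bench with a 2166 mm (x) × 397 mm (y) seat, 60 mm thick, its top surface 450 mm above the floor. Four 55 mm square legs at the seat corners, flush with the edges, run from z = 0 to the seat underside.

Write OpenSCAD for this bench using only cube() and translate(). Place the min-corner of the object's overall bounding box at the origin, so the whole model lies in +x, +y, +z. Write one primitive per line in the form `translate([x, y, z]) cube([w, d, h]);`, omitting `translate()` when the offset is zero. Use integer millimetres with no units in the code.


// leg_h = 450 − 60 = 390
translate([0, 0, 390]) cube([2166, 397, 60]);
cube([55, 55, 390]);
translate([0, 342, 0]) cube([55, 55, 390]);
translate([2111, 0, 0]) cube([55, 55, 390]);
translate([2111, 342, 0]) cube([55, 55, 390]);


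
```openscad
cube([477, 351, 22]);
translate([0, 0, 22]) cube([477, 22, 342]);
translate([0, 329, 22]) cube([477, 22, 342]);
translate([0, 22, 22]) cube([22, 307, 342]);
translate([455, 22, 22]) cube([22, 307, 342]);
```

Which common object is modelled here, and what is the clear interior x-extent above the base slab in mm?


An open box. The internal width is 433 mm.

A 477×351 base slab with four walls standing on it — an open box. The base is 477 mm wide and the walls are 22 mm thick, so the internal width is 477 − 2 × 22 = 433 mm.


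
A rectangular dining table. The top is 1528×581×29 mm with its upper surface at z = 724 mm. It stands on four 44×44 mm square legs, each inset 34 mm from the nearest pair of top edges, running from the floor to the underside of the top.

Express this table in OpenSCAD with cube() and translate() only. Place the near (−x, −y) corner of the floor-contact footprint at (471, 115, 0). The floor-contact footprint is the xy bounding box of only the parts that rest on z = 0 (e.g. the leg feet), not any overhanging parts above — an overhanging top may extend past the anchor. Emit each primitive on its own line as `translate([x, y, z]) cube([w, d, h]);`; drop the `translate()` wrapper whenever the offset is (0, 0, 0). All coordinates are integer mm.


translate([437, 81, 695]) cube([1528, 581, 29]);
translate([471, 115, 0]) cube([44, 44, 695]);
translate([1887, 115, 0]) cube([44, 44, 695]);
translate([471, 584, 0]) cube([44, 44, 695]);
translate([1887, 584, 0]) cube([44, 44, 695]);


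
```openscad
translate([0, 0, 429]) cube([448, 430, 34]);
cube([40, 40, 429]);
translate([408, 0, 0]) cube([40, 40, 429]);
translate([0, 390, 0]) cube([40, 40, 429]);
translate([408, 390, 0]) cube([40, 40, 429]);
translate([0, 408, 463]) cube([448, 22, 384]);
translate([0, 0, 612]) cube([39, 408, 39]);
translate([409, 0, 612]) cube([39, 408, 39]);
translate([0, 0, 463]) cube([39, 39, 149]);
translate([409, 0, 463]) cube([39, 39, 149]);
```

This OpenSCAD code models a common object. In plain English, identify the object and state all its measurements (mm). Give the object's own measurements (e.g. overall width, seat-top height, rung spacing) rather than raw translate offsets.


A chair. The seat is a 448×430×34 mm slab with its top at z = 463 mm, on four 40×40 mm corner legs (flush with the seat edges, standing on z = 0). A flat backrest 22 mm thick, 384 mm tall, spans the full seat width and rises from the seat top along its +y edge, rear face flush with the rear of the seat. Two armrests of 39×39 mm section run along each side from the seat's front edge to the front of the backrest, top faces 188 mm above the seat top and outer faces flush with the seat's x-edges; a 39×39 mm post under the front of each armrest stands on the seat at the front corner.


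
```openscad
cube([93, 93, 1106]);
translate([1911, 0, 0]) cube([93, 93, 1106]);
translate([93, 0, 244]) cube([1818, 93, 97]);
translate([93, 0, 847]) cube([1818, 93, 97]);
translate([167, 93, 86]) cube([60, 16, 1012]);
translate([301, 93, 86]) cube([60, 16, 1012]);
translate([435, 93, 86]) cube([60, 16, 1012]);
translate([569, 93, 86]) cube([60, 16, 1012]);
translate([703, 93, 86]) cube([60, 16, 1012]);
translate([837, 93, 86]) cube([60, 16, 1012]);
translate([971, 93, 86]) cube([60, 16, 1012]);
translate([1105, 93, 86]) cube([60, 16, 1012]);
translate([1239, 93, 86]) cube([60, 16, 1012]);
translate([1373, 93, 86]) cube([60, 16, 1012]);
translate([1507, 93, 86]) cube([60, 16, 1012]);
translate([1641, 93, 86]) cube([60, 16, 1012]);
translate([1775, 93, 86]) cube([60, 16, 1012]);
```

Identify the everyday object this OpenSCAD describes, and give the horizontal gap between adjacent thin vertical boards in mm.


A fence section. The picket gap is 74 mm.

Two posts, two rails, 13 pickets — a fence section. Span 1818 mm holds 13 pickets of 60 mm with 14 equal gaps: ⌊(1818 − 13·60) / 14⌋ = 74 mm.


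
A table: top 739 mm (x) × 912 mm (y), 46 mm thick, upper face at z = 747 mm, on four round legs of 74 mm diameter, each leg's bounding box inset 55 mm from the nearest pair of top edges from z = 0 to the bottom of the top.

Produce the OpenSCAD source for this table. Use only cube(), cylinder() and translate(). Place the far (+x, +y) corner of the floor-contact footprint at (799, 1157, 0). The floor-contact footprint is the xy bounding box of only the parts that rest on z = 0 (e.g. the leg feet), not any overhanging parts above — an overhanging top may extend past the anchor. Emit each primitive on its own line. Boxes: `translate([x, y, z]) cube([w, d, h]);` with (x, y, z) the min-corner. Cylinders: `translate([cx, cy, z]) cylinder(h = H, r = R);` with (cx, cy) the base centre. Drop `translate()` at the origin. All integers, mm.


translate([115, 300, 701]) cube([739, 912, 46]);
translate([207, 392, 0]) cylinder(h = 701, r = 37);
translate([762, 392, 0]) cylinder(h = 701, r = 37);
translate([207, 1120, 0]) cylinder(h = 701, r = 37);
translate([762, 1120, 0]) cylinder(h = 701, r = 37);


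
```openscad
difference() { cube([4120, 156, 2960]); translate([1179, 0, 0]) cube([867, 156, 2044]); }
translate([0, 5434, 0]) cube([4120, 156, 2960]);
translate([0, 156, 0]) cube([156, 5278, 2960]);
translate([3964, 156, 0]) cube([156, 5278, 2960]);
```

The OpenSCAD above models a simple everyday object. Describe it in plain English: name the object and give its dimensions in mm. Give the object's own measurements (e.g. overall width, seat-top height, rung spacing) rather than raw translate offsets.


A single room: four walls, each 2960 mm tall and 156 mm thick, enclosing an outside footprint 4120×5590 mm (x × y), no floor or roof. The front and back walls (−y and +y sides) run the full x-width; the side walls fit between their inner faces. A door opening 867 mm wide and 2044 mm tall is cut through the front wall from the floor up, its −x edge 1179 mm from the wall's −x end.


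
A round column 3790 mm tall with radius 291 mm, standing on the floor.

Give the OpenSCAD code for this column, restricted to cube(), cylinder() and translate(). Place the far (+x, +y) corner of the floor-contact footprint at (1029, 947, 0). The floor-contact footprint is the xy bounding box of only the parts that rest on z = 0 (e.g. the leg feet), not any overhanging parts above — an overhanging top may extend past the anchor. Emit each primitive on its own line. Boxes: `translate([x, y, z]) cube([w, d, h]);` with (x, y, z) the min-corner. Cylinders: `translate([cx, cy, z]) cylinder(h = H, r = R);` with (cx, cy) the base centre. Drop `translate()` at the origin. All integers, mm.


translate([738, 656, 0]) cylinder(h = 3790, r = 291);
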